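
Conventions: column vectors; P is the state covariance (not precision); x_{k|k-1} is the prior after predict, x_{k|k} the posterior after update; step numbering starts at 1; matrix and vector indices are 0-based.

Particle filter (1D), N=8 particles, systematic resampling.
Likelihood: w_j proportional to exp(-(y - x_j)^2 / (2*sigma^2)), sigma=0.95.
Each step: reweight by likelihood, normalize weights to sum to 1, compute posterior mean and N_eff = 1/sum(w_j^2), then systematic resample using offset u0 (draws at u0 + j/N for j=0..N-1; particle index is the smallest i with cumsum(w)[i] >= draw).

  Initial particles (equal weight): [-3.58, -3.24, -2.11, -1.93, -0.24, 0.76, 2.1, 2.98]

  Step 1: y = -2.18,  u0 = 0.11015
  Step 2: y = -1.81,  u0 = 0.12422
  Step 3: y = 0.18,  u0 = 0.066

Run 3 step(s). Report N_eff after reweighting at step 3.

step 1: w=[0.1137, 0.1807, 0.3358, 0.3252, 0.0418, 0.0028, 0.0000, 0.0000]  mean=-2.3363  Neff=3.7617  idx=[0, 1, 2, 2, 2, 3, 3, 4]
step 2: w=[0.0315, 0.0576, 0.1701, 0.1701, 0.1701, 0.1774, 0.1774, 0.0456]  mean=-2.0722  Neff=6.4027  idx=[2, 2, 3, 4, 5, 5, 6, 7]
step 3: w=[0.0396, 0.0396, 0.0396, 0.0396, 0.0615, 0.0615, 0.0615, 0.6570]  mean=-0.8483  Neff=2.2261  idx=[1, 4, 6, 7, 7, 7, 7, 7]

N_eff = 2.2261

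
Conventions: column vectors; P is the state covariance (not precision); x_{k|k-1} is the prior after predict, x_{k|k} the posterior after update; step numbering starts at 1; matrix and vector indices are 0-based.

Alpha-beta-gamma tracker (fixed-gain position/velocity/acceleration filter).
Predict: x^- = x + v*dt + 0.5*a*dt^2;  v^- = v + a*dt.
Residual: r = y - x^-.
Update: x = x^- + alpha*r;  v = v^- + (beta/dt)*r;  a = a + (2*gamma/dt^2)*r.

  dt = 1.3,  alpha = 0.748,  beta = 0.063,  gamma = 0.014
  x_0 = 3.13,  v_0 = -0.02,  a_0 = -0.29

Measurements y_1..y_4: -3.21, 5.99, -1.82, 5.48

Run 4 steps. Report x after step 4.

x_post = 3.4261

step 1: x_pred=2.8590  r=-6.0690  x^+=-1.6806  v^+=-0.6911  a^+=-0.3906
step 2: x_pred=-2.9091  r=8.8991  x^+=3.7474  v^+=-0.7676  a^+=-0.2431
step 3: x_pred=2.5442  r=-4.3642  x^+=-0.7202  v^+=-1.2951  a^+=-0.3154
step 4: x_pred=-2.6704  r=8.1504  x^+=3.4261  v^+=-1.3102  a^+=-0.1804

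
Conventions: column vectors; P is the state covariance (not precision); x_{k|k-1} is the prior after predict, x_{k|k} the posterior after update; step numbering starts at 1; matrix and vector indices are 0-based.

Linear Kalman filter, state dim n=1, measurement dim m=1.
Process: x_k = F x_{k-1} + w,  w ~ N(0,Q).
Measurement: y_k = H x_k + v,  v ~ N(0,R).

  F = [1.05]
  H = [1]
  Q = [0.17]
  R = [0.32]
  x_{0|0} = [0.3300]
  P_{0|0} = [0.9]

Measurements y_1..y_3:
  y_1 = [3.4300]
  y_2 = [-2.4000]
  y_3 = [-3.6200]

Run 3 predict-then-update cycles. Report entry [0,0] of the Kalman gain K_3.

K[0,0] = 0.5399

step 1: x^-=[0.3465]  P^-=[1.1623]  S=[1.4823]  K=[0.7841]  nu=[3.0835]  x^+=[2.7643]  P^+=[0.2509]
step 2: x^-=[2.9025]  P^-=[0.4466]  S=[0.7666]  K=[0.5826]  nu=[-5.3025]  x^+=[-0.1867]  P^+=[0.1864]
step 3: x^-=[-0.1960]  P^-=[0.3755]  S=[0.6955]  K=[0.5399]  nu=[-3.4240]  x^+=[-2.0447]  P^+=[0.1728]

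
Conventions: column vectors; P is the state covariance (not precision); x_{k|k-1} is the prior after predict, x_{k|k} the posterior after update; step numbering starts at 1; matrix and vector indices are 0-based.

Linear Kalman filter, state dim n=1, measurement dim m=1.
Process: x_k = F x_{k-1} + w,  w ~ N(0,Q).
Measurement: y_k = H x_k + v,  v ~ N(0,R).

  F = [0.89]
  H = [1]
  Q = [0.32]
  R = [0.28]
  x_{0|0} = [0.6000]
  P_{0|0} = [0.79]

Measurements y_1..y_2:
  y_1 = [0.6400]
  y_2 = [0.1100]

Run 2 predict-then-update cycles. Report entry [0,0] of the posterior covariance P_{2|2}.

P_post[0,0] = 0.1783

step 1: x^-=[0.5340]  P^-=[0.9458]  S=[1.2258]  K=[0.7716]  nu=[0.1060]  x^+=[0.6158]  P^+=[0.2160]
step 2: x^-=[0.5480]  P^-=[0.4911]  S=[0.7711]  K=[0.6369]  nu=[-0.4380]  x^+=[0.2691]  P^+=[0.1783]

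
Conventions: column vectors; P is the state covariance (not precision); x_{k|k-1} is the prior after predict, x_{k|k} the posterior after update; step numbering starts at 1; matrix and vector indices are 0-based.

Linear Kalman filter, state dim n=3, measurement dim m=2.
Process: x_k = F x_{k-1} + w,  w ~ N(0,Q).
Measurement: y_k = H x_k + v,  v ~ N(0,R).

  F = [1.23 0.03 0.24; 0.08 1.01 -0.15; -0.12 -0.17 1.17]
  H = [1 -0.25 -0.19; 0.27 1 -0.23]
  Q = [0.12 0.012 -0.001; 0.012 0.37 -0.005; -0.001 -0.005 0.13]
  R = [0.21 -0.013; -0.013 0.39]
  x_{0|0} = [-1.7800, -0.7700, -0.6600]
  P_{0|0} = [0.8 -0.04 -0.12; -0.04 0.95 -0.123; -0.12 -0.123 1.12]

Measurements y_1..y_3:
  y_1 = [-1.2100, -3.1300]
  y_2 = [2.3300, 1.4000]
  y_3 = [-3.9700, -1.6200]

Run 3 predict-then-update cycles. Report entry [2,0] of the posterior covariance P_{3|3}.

step 1: x^-=[-2.3709, -0.8211, -0.4277]  P^-=[1.3201 0.0200 0.0305; 0.0200 1.4031 -0.5288; 0.0305 -0.5288 1.7831]  S=[1.6103 0.1507; 0.1507 2.2339]  K=[0.8027 0.1112; -0.2084 0.6990; -0.0708 -0.4119]  nu=[0.8744, -1.7671]  x^+=[-1.8656, -2.2386, 0.2382]  P^+=[0.2281 0.0347 0.2753; 0.0347 0.2855 0.0850; 0.2753 0.0850 1.3874]
step 2: x^-=[-2.3047, -2.4460, 0.8831]  P^-=[0.7116 0.0110 0.7339; 0.0110 0.6672 -0.1710; 0.7339 -0.1710 1.9310]  S=[0.7324 -0.0768; -0.0768 1.2046]  K=[0.7857 0.0786; -0.1073 0.5821; 0.5268 -0.3125]  nu=[4.1910, 4.6713]  x^+=[1.3555, -0.1764, 1.6308]  P^+=[0.2615 0.0521 0.4447; 0.0521 0.2410 0.1157; 0.4447 0.1157 1.5848]
step 3: x^-=[2.0534, -0.3143, 1.7753]  P^-=[0.8752 0.0069 1.0196; 0.0069 0.6158 -0.1447; 1.0196 -0.1447 2.1414]  S=[0.7964 -0.0983; -0.0983 1.1266]  K=[0.8638 0.0831; -0.0797 0.5709; 0.7837 -0.2529]  nu=[-5.7647, -1.4517]  x^+=[-3.0470, -0.6837, -2.3750]  P^+=[0.2873 0.0561 0.4891; 0.0561 0.2347 0.1136; 0.4891 0.1136 1.5413]

P_post[2,0] = 0.4891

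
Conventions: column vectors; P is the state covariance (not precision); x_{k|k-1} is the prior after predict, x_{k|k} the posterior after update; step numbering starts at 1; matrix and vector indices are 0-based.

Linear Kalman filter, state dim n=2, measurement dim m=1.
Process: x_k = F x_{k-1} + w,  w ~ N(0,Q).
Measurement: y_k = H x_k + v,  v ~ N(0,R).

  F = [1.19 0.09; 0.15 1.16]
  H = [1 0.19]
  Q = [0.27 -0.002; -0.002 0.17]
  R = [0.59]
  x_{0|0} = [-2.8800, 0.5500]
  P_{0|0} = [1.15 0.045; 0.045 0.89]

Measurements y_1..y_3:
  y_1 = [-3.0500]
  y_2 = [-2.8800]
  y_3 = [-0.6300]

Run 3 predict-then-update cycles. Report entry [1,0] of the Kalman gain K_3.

K[1,0] = 0.3224

step 1: x^-=[-3.3777, 0.2060]  P^-=[1.9154 0.3589; 0.3589 1.4091]  S=[2.6926]  K=[0.7367; 0.2327]  nu=[0.2886]  x^+=[-3.1651, 0.2732]  P^+=[0.4541 -0.1027; -0.1027 1.2633]
step 2: x^-=[-3.7419, -0.1579]  P^-=[0.9013 0.0678; 0.0678 1.8443]  S=[1.5837]  K=[0.5773; 0.2641]  nu=[0.8919]  x^+=[-3.2270, 0.0776]  P^+=[0.3736 -0.1736; -0.1736 1.7339]
step 3: x^-=[-3.8332, -0.3940]  P^-=[0.7759 0.0037; 0.0037 2.4511]  S=[1.4558]  K=[0.5335; 0.3224]  nu=[3.2780]  x^+=[-2.0845, 0.6629]  P^+=[0.3616 -0.2467; -0.2467 2.2998]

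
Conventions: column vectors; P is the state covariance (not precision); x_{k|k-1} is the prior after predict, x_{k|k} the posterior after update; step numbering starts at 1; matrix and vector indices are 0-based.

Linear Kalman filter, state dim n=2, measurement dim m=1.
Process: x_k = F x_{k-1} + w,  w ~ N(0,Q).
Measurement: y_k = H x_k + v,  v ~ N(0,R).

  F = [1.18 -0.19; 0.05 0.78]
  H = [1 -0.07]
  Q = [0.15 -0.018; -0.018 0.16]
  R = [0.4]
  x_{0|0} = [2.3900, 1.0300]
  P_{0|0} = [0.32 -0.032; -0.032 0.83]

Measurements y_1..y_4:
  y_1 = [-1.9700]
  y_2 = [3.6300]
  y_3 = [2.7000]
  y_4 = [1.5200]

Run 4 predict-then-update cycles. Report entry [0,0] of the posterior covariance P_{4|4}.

step 1: x^-=[2.6245, 0.9229]  P^-=[0.6399 -0.1513; -0.1513 0.6633]  S=[1.0643]  K=[0.6112; -0.1858]  nu=[-4.5299]  x^+=[-0.1440, 1.7644]  P^+=[0.2423 -0.0304; -0.0304 0.6266]
step 2: x^-=[-0.5052, 1.3690]  P^-=[0.5237 -0.1243; -0.1243 0.5394]  S=[0.9437]  K=[0.5641; -0.1717]  nu=[4.2310]  x^+=[1.8817, 0.6425]  P^+=[0.2234 -0.0329; -0.0329 0.5116]
step 3: x^-=[2.0983, 0.5952]  P^-=[0.4942 -0.1106; -0.1106 0.4693]  S=[0.9120]  K=[0.5504; -0.1573]  nu=[0.6434]  x^+=[2.4524, 0.4941]  P^+=[0.2179 -0.0316; -0.0316 0.4467]
step 4: x^-=[2.8000, 0.5080]  P^-=[0.4838 -0.1002; -0.1002 0.4298]  S=[0.8999]  K=[0.5454; -0.1447]  nu=[-1.2444]  x^+=[2.1213, 0.6881]  P^+=[0.2161 -0.0291; -0.0291 0.4110]

P_post[0,0] = 0.2161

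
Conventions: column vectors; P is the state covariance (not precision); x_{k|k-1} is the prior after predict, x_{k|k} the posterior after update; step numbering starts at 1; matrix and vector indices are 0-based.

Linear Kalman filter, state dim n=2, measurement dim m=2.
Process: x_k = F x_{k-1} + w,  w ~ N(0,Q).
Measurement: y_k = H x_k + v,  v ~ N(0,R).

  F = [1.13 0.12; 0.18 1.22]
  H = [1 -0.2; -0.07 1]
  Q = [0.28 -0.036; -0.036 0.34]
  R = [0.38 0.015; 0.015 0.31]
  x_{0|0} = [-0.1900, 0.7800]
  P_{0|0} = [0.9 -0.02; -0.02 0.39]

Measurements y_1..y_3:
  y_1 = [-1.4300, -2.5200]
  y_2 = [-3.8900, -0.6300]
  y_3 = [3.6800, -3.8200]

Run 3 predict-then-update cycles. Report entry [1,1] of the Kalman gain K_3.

step 1: x^-=[-0.1211, 0.9174]  P^-=[1.4294 0.1762; 0.1762 0.9409]  S=[1.7766 -0.0946; -0.0946 1.2332]  K=[0.7913 0.1224; 0.0335 0.7555]  nu=[-1.1254, -3.4459]  x^+=[-1.4334, -1.7237]  P^+=[0.3169 0.0720; 0.0720 0.2397]
step 2: x^-=[-1.8266, -2.3609]  P^-=[0.7077 0.1644; 0.1644 0.7387]  S=[1.0515 -0.0156; -0.0156 1.0292]  K=[0.6436 0.1213; 0.0263 0.7070]  nu=[-2.5356, 1.6030]  x^+=[-3.2639, -1.2942]  P^+=[0.2595 0.0654; 0.0654 0.2241]
step 3: x^-=[-3.8435, -2.1665]  P^-=[0.6323 0.1412; 0.1412 0.7108]  S=[0.9842 -0.0282; -0.0282 1.0041]  K=[0.6170 0.1139; 0.0191 0.6986]  nu=[7.0902, -1.9226]  x^+=[0.3121, -3.3743]  P^+=[0.2486 0.0620; 0.0620 0.2212]

K[1,1] = 0.6986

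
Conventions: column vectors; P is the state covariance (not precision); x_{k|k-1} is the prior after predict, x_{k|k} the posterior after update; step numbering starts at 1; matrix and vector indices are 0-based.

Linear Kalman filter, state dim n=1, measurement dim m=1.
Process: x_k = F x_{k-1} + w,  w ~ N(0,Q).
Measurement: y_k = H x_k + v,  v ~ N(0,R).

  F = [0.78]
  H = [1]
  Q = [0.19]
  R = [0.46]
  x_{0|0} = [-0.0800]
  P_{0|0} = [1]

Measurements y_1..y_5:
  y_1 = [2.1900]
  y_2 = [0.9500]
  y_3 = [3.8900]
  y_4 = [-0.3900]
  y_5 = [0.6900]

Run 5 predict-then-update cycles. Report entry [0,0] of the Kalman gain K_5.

step 1: x^-=[-0.0624]  P^-=[0.7984]  S=[1.2584]  K=[0.6345]  nu=[2.2524]  x^+=[1.3666]  P^+=[0.2918]
step 2: x^-=[1.0660]  P^-=[0.3676]  S=[0.8276]  K=[0.4442]  nu=[-0.1160]  x^+=[1.0145]  P^+=[0.2043]
step 3: x^-=[0.7913]  P^-=[0.3143]  S=[0.7743]  K=[0.4059]  nu=[3.0987]  x^+=[2.0491]  P^+=[0.1867]
step 4: x^-=[1.5983]  P^-=[0.3036]  S=[0.7636]  K=[0.3976]  nu=[-1.9883]  x^+=[0.8078]  P^+=[0.1829]
step 5: x^-=[0.6301]  P^-=[0.3013]  S=[0.7613]  K=[0.3957]  nu=[0.0599]  x^+=[0.6538]  P^+=[0.1820]

K[0,0] = 0.3957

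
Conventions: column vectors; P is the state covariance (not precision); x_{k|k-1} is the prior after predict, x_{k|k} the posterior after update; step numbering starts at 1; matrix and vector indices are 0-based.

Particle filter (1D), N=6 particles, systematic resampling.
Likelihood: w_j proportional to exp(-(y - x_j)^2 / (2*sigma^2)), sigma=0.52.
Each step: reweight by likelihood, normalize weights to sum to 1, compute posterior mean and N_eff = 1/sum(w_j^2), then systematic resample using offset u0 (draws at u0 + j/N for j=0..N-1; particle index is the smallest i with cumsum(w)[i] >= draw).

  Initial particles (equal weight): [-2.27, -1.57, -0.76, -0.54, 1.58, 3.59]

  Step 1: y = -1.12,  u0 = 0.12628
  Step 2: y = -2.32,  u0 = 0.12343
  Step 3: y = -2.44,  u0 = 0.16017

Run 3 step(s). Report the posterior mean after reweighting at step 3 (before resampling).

step 1: w=[0.0413, 0.3278, 0.3751, 0.2559, 0.0000, 0.0000]  mean=-1.0316  Neff=3.1719  idx=[1, 1, 2, 2, 3, 3]
step 2: w=[0.4810, 0.4810, 0.0151, 0.0151, 0.0039, 0.0039]  mean=-1.5375  Neff=2.1589  idx=[0, 0, 0, 1, 1, 1]
step 3: w=[0.1667, 0.1667, 0.1667, 0.1667, 0.1667, 0.1667]  mean=-1.5700  Neff=6.0000  idx=[0, 1, 2, 3, 4, 5]

post_mean = -1.5700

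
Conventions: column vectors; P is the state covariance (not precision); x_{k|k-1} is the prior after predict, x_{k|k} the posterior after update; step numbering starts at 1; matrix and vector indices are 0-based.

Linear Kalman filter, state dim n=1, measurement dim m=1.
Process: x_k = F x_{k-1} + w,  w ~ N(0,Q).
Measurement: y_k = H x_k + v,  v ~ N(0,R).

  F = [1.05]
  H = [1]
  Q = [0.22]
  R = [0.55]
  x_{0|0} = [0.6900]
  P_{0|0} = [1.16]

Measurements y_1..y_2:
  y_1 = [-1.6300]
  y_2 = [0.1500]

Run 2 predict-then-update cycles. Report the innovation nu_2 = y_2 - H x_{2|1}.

step 1: x^-=[0.7245]  P^-=[1.4989]  S=[2.0489]  K=[0.7316]  nu=[-2.3545]  x^+=[-0.9980]  P^+=[0.4024]
step 2: x^-=[-1.0479]  P^-=[0.6636]  S=[1.2136]  K=[0.5468]  nu=[1.1979]  x^+=[-0.3929]  P^+=[0.3007]

innov = [1.1979]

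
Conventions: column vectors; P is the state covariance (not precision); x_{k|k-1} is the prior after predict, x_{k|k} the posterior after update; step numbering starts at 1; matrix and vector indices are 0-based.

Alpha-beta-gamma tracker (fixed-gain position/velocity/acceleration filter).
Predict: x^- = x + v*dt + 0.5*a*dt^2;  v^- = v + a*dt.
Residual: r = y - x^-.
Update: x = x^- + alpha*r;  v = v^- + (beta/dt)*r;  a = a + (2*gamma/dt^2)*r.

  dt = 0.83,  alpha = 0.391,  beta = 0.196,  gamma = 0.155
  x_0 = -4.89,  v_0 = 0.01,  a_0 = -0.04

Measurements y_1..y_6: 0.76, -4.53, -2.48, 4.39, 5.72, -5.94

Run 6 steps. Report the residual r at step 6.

resid = -15.1819

step 1: x_pred=-4.8955  r=5.6555  x^+=-2.6842  v^+=1.3123  a^+=2.5049
step 2: x_pred=-0.7321  r=-3.7979  x^+=-2.2171  v^+=2.4946  a^+=0.7959
step 3: x_pred=0.1275  r=-2.6075  x^+=-0.8920  v^+=2.5394  a^+=-0.3775
step 4: x_pred=1.0857  r=3.3043  x^+=2.3777  v^+=3.0064  a^+=1.1095
step 5: x_pred=5.2552  r=0.4648  x^+=5.4369  v^+=4.0371  a^+=1.3186
step 6: x_pred=9.2419  r=-15.1819  x^+=3.3058  v^+=1.5464  a^+=-5.5131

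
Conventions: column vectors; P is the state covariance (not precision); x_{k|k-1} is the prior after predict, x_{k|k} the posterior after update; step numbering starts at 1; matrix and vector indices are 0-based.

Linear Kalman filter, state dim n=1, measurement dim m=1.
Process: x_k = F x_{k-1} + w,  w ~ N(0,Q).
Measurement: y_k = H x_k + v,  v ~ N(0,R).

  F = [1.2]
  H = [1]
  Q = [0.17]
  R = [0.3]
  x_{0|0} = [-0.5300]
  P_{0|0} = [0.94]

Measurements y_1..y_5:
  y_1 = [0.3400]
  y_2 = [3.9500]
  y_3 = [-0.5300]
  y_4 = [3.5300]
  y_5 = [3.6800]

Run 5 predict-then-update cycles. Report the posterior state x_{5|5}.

x_post = [3.4181]

step 1: x^-=[-0.6360]  P^-=[1.5236]  S=[1.8236]  K=[0.8355]  nu=[0.9760]  x^+=[0.1794]  P^+=[0.2506]
step 2: x^-=[0.2153]  P^-=[0.5309]  S=[0.8309]  K=[0.6390]  nu=[3.7347]  x^+=[2.6016]  P^+=[0.1917]
step 3: x^-=[3.1220]  P^-=[0.4460]  S=[0.7460]  K=[0.5979]  nu=[-3.6520]  x^+=[0.9386]  P^+=[0.1794]
step 4: x^-=[1.1263]  P^-=[0.4283]  S=[0.7283]  K=[0.5881]  nu=[2.4037]  x^+=[2.5398]  P^+=[0.1764]
step 5: x^-=[3.0478]  P^-=[0.4240]  S=[0.7240]  K=[0.5857]  nu=[0.6322]  x^+=[3.4181]  P^+=[0.1757]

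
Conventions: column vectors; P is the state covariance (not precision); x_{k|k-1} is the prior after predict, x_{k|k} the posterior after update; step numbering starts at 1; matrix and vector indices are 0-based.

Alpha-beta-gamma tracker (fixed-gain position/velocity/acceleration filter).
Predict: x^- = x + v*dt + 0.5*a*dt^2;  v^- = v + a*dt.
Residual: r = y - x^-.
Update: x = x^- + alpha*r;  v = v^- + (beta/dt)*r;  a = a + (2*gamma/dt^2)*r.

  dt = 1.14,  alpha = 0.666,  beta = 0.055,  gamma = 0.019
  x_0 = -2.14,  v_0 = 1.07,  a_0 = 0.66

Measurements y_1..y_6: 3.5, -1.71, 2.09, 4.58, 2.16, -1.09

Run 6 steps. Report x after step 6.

x_post = 2.3552

step 1: x_pred=-0.4913  r=3.9913  x^+=2.1669  v^+=2.0150  a^+=0.7767
step 2: x_pred=4.9687  r=-6.6787  x^+=0.5207  v^+=2.5782  a^+=0.5814
step 3: x_pred=3.8376  r=-1.7476  x^+=2.6737  v^+=3.1567  a^+=0.5303
step 4: x_pred=6.6169  r=-2.0369  x^+=5.2603  v^+=3.6630  a^+=0.4708
step 5: x_pred=9.7421  r=-7.5821  x^+=4.6924  v^+=3.8339  a^+=0.2491
step 6: x_pred=9.2249  r=-10.3149  x^+=2.3552  v^+=3.6202  a^+=-0.0525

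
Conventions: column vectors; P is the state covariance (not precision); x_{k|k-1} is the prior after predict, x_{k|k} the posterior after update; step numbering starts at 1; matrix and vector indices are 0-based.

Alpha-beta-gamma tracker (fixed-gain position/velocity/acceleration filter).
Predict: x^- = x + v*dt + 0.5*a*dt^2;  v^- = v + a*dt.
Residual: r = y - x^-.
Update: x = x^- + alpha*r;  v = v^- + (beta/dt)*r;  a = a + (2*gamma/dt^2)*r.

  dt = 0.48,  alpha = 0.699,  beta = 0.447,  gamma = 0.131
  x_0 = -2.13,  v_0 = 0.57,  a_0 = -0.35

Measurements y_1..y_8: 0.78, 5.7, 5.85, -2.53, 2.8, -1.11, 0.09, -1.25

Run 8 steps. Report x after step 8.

x_post = -2.2548

step 1: x_pred=-1.8967  r=2.6767  x^+=-0.0257  v^+=2.8947  a^+=2.6938
step 2: x_pred=1.6741  r=4.0259  x^+=4.4882  v^+=7.9369  a^+=7.2719
step 3: x_pred=9.1356  r=-3.2856  x^+=6.8390  v^+=8.3676  a^+=3.5357
step 4: x_pred=11.2628  r=-13.7928  x^+=1.6216  v^+=-2.7797  a^+=-12.1488
step 5: x_pred=-1.1122  r=3.9122  x^+=1.6224  v^+=-4.9679  a^+=-7.7000
step 6: x_pred=-1.6492  r=0.5392  x^+=-1.2723  v^+=-8.1618  a^+=-7.0869
step 7: x_pred=-6.0064  r=6.0964  x^+=-1.7450  v^+=-5.8862  a^+=-0.1544
step 8: x_pred=-4.5882  r=3.3382  x^+=-2.2548  v^+=-2.8516  a^+=3.6417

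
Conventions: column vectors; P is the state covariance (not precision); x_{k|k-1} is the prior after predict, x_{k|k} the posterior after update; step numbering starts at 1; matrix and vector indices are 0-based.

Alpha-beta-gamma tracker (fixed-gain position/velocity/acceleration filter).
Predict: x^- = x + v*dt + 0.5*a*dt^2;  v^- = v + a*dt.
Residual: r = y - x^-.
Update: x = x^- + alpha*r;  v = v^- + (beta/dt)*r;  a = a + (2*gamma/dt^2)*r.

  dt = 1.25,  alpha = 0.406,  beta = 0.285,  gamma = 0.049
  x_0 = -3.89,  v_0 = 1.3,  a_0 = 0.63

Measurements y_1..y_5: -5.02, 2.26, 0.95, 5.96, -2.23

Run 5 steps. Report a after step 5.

step 1: x_pred=-1.7728  r=-3.2472  x^+=-3.0912  v^+=1.3471  a^+=0.4263
step 2: x_pred=-1.0742  r=3.3342  x^+=0.2795  v^+=2.6403  a^+=0.6355
step 3: x_pred=4.0763  r=-3.1263  x^+=2.8070  v^+=2.7218  a^+=0.4394
step 4: x_pred=6.5525  r=-0.5925  x^+=6.3119  v^+=3.1359  a^+=0.4022
step 5: x_pred=10.5461  r=-12.7761  x^+=5.3590  v^+=0.7257  a^+=-0.3991

a_post = -0.3991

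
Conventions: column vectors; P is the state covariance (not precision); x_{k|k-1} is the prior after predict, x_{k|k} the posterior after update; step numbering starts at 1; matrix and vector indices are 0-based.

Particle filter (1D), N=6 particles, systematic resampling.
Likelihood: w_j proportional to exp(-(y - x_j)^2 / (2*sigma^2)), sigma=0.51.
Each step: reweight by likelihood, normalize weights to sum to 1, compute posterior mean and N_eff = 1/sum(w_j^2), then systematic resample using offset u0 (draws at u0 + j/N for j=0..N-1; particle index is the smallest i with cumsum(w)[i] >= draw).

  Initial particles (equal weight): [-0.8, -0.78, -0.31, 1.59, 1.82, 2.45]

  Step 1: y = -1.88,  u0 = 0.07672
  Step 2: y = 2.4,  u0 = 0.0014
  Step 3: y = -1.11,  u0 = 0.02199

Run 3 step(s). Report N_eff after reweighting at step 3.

step 1: w=[0.4995, 0.4593, 0.0412, 0.0000, 0.0000, 0.0000]  mean=-0.7706  Neff=2.1636  idx=[0, 0, 0, 1, 1, 1]
step 2: w=[0.1463, 0.1463, 0.1463, 0.1870, 0.1870, 0.1870]  mean=-0.7888  Neff=5.9120  idx=[0, 1, 2, 3, 4, 5]
step 3: w=[0.1687, 0.1687, 0.1687, 0.1646, 0.1646, 0.1646]  mean=-0.7901  Neff=5.9991  idx=[0, 1, 2, 3, 4, 5]

N_eff = 5.9991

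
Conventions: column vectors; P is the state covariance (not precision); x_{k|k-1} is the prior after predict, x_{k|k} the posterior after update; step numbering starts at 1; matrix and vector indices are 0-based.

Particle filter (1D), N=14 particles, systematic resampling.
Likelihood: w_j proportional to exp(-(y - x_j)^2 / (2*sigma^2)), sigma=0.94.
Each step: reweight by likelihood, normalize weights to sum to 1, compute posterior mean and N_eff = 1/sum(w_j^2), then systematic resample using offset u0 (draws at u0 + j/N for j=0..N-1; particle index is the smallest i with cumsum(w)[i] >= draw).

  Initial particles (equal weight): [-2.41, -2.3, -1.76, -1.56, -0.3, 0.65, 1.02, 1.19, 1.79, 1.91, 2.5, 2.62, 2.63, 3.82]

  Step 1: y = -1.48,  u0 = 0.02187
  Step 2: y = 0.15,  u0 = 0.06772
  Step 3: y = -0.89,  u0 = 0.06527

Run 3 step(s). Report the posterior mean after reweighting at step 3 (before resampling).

post_mean = -0.7387

step 1: w=[0.1600, 0.1784, 0.2496, 0.2600, 0.1187, 0.0200, 0.0076, 0.0046, 0.0006, 0.0004, 0.0000, 0.0000, 0.0000, 0.0000]  mean=-1.6481  Neff=4.9529  idx=[0, 0, 1, 1, 1, 2, 2, 2, 3, 3, 3, 3, 4, 4]
step 2: w=[0.0080, 0.0080, 0.0109, 0.0109, 0.0109, 0.0412, 0.0412, 0.0412, 0.0621, 0.0621, 0.0621, 0.0621, 0.2897, 0.2897]  mean=-0.8924  Neff=5.2955  idx=[5, 7, 8, 9, 10, 12, 12, 12, 12, 13, 13, 13, 13, 13]
step 3: w=[0.0591, 0.0591, 0.0704, 0.0704, 0.0704, 0.0745, 0.0745, 0.0745, 0.0745, 0.0745, 0.0745, 0.0745, 0.0745, 0.0745]  mean=-0.7387  Neff=13.9237  idx=[1, 2, 3, 4, 5, 6, 7, 8, 9, 10, 11, 12, 12, 13]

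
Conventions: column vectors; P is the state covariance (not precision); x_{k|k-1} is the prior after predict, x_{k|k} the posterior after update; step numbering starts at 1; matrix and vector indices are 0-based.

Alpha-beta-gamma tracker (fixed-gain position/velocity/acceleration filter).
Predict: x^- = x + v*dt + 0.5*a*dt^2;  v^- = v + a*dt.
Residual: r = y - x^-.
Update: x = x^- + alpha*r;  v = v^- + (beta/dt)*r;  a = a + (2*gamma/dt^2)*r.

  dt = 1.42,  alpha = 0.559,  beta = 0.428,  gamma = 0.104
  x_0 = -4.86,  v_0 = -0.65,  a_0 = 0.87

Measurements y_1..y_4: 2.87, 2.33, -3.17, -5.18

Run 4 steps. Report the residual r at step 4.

step 1: x_pred=-4.9059  r=7.7759  x^+=-0.5592  v^+=2.9291  a^+=1.6721
step 2: x_pred=5.2860  r=-2.9560  x^+=3.6336  v^+=4.4125  a^+=1.3672
step 3: x_pred=11.2778  r=-14.4478  x^+=3.2015  v^+=1.9993  a^+=-0.1232
step 4: x_pred=5.9163  r=-11.0963  x^+=-0.2865  v^+=-1.5201  a^+=-1.2678

resid = -11.0963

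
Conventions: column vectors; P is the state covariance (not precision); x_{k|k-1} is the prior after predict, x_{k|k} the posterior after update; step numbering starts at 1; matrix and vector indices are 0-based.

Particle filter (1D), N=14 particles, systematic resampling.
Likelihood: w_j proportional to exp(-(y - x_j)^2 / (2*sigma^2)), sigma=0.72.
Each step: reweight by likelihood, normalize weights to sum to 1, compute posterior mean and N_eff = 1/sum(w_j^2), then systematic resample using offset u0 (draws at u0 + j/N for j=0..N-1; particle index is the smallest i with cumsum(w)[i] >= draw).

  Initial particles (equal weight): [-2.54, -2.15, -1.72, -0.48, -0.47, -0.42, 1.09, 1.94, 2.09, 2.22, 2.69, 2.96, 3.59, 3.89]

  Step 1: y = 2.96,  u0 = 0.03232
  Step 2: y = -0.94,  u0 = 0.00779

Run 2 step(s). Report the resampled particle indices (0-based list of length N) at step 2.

step 1: w=[0.0000, 0.0000, 0.0000, 0.0000, 0.0000, 0.0000, 0.0076, 0.0811, 0.1066, 0.1304, 0.2062, 0.2212, 0.1508, 0.0961]  mean=2.8025  Neff=6.3119  idx=[7, 8, 8, 9, 9, 10, 10, 11, 11, 11, 11, 12, 12, 13]
step 2: w=[0.4415, 0.1878, 0.1878, 0.0864, 0.0864, 0.0040, 0.0040, 0.0006, 0.0006, 0.0006, 0.0006, 0.0000, 0.0000, 0.0000]  mean=2.0530  Neff=3.5666  idx=[0, 0, 0, 0, 0, 0, 0, 1, 1, 2, 2, 2, 3, 4]

resampled_idx = [0, 0, 0, 0, 0, 0, 0, 1, 1, 2, 2, 2, 3, 4]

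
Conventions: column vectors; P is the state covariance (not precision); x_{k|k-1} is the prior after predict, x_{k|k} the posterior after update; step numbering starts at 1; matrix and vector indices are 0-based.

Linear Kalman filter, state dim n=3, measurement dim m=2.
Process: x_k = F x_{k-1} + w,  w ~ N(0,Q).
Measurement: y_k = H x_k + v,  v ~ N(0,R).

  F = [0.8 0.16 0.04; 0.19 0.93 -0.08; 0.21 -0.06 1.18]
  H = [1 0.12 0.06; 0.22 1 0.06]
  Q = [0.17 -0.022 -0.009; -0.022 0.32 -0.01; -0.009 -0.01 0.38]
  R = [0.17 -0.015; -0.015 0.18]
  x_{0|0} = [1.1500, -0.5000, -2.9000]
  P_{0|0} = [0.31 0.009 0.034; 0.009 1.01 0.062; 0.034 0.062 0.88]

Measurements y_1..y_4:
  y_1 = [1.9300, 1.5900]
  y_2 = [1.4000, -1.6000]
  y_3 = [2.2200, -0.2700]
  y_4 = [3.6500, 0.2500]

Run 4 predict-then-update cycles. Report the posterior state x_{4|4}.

step 1: x^-=[0.7240, -0.0145, -3.1505]  P^-=[0.4009 0.1792 0.1187; 0.1792 1.2033 -0.0600; 0.1187 -0.0600 1.6305]  S=[0.6505 0.4120; 0.4120 1.4833]  K=[0.6591 0.0020; -0.0452 0.8479; 0.3574 -0.0562]  nu=[1.3968, 1.6343]  x^+=[1.6478, 1.3081, -2.7431]  P^+=[0.1173 -0.0342 -0.0194; -0.0342 0.1671 -0.1048; -0.0194 -0.1048 1.5592]
step 2: x^-=[1.4178, 1.7490, -2.9693]  P^-=[0.2405 -0.0122 0.0452; -0.0122 0.4828 -0.2876; 0.0452 -0.2876 2.5629]  S=[0.4250 0.0765; 0.0765 0.6450]  K=[0.5688 -0.0002; -0.0636 0.7252; 0.4307 -0.2432]  nu=[-0.0496, -3.4828]  x^+=[1.3903, -0.7735, -2.1437]  P^+=[0.1030 -0.0283 -0.0484; -0.0283 0.1490 -0.1873; -0.0484 -0.1873 2.4620]
step 3: x^-=[0.9027, -0.2837, -2.1912]  P^-=[0.2309 -0.0158 0.0425; -0.0158 0.4876 -0.4683; 0.0425 -0.4683 3.8164]  S=[0.4162 0.0635; 0.0635 0.6305]  K=[0.5558 0.0036; -0.0764 0.7310; 0.5817 -0.4233]  nu=[1.4828, -0.0534]  x^+=[1.7267, -0.4360, -1.3060]  P^+=[0.1021 -0.0256 -0.0763; -0.0256 0.1554 -0.2838; -0.0763 -0.2838 3.5938]
step 4: x^-=[1.2593, 0.0270, -1.1523]  P^-=[0.2300 -0.0173 0.0511; -0.0173 0.5166 -0.6871; 0.0511 -0.6871 5.3921]  S=[0.4189 0.0568; 0.0568 0.6384]  K=[0.5503 0.0080; -0.0930 0.7469; 0.7816 -0.6215]  nu=[2.4566, 0.0150]  x^+=[2.6113, -0.1902, 0.7584]  P^+=[0.1026 -0.0230 -0.1069; -0.0230 0.1647 -0.3968; -0.1069 -0.3968 4.9447]

x_post = [2.6113, -0.1902, 0.7584]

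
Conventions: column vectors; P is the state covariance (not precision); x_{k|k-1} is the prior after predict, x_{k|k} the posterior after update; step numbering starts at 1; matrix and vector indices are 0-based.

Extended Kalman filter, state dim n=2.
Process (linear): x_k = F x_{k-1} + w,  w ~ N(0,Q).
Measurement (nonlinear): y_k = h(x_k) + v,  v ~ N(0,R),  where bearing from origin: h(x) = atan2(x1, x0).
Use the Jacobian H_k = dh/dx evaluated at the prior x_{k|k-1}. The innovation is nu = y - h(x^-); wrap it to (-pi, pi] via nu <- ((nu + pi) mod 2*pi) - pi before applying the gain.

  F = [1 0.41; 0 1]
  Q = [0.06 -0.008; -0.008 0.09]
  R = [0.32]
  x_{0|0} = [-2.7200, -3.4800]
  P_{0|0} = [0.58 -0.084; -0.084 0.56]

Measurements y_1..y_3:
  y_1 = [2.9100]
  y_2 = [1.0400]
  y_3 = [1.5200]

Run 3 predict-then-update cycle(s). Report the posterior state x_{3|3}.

step 1: x^-=[-4.1468, -3.4800]  P^-=[0.6653 0.1376; 0.1376 0.6500]  H_jac=[0.1187 -0.1415]  S=[0.3378]  K=[0.1762; -0.2239]  nu=[-0.9298]  x^+=[-4.3107, -3.2718]  P^+=[0.6548 0.1509; 0.1509 0.6331]
step 2: x^-=[-5.6521, -3.2718]  P^-=[0.9449 0.4025; 0.4025 0.7231]  H_jac=[0.0767 -0.1325]  S=[0.3301]  K=[0.0580; -0.1968]  nu=[-2.6263]  x^+=[-5.8045, -2.7550]  P^+=[0.9438 0.4063; 0.4063 0.7103]
step 3: x^-=[-6.9340, -2.7550]  P^-=[1.4564 0.6895; 0.6895 0.8003]  H_jac=[0.0495 -0.1246]  S=[0.3275]  K=[-0.0422; -0.2002]  nu=[-1.9998]  x^+=[-6.8497, -2.3547]  P^+=[1.4558 0.6867; 0.6867 0.7872]

x_post = [-6.8497, -2.3547]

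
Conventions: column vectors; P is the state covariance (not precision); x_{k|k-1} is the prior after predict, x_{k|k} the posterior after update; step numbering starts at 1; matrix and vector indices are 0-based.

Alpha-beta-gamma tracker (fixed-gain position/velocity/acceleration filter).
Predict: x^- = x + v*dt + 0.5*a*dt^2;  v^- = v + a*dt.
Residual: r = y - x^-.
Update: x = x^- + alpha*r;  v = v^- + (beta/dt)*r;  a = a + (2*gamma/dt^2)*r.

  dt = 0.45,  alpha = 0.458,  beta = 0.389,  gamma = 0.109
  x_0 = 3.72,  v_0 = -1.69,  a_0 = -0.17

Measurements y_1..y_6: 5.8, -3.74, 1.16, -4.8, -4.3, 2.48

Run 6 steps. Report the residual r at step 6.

resid = 11.8183

step 1: x_pred=2.9423  r=2.8577  x^+=4.2511  v^+=0.7038  a^+=2.9065
step 2: x_pred=4.8621  r=-8.6021  x^+=0.9224  v^+=-5.4243  a^+=-6.3541
step 3: x_pred=-2.1619  r=3.3219  x^+=-0.6405  v^+=-5.4120  a^+=-2.7779
step 4: x_pred=-3.3572  r=-1.4428  x^+=-4.0180  v^+=-7.9093  a^+=-4.3312
step 5: x_pred=-8.0157  r=3.7157  x^+=-6.3139  v^+=-6.6463  a^+=-0.3310
step 6: x_pred=-9.3383  r=11.8183  x^+=-3.9255  v^+=3.4210  a^+=12.3919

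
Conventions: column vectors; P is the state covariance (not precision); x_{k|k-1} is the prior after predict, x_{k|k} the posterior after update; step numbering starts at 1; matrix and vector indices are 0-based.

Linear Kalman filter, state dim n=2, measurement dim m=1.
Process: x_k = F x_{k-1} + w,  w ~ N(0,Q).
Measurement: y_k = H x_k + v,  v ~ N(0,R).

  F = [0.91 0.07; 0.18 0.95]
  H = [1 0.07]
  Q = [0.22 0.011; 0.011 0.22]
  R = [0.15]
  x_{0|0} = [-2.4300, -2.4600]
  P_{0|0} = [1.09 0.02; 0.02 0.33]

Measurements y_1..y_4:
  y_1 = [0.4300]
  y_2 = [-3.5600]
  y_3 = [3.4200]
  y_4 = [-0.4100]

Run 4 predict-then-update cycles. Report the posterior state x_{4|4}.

x_post = [0.2528, -1.6749]

step 1: x^-=[-2.3835, -2.7744]  P^-=[1.1268 0.2290; 0.2290 0.5600]  S=[1.3116]  K=[0.8713; 0.2045]  nu=[3.0077]  x^+=[0.2372, -2.1593]  P^+=[0.1310 -0.0047; -0.0047 0.5051]
step 2: x^-=[0.0647, -2.0087]  P^-=[0.3304 0.0619; 0.0619 0.6785]  S=[0.4924]  K=[0.6798; 0.2223]  nu=[-3.4841]  x^+=[-2.3038, -2.7831]  P^+=[0.1028 -0.0125; -0.0125 0.6542]
step 3: x^-=[-2.2913, -3.0586]  P^-=[0.3068 0.0604; 0.0604 0.8095]  S=[0.4692]  K=[0.6628; 0.2495]  nu=[5.9254]  x^+=[1.6363, -1.5799]  P^+=[0.1006 -0.0172; -0.0172 0.7803]
step 4: x^-=[1.3785, -1.2064]  P^-=[0.3050 0.0643; 0.0643 0.9216]  S=[0.4685]  K=[0.6606; 0.2749]  nu=[-1.7040]  x^+=[0.2528, -1.6749]  P^+=[0.1005 -0.0208; -0.0208 0.8862]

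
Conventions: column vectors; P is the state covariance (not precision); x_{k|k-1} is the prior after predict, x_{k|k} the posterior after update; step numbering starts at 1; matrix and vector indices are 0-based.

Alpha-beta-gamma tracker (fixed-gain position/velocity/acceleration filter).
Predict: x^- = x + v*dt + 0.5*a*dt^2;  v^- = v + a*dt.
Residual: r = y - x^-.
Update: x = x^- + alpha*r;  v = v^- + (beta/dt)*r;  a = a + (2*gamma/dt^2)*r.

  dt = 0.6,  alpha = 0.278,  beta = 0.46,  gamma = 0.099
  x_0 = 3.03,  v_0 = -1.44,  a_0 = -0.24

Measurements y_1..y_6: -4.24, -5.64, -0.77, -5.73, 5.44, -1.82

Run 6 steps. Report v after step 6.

step 1: x_pred=2.1228  r=-6.3628  x^+=0.3539  v^+=-6.4621  a^+=-3.7395
step 2: x_pred=-4.1965  r=-1.4435  x^+=-4.5978  v^+=-9.8126  a^+=-4.5335
step 3: x_pred=-11.3013  r=10.5313  x^+=-8.3736  v^+=-4.4586  a^+=1.2588
step 4: x_pred=-10.8222  r=5.0922  x^+=-9.4066  v^+=0.2007  a^+=4.0595
step 5: x_pred=-8.5555  r=13.9955  x^+=-4.6647  v^+=13.3662  a^+=11.7570
step 6: x_pred=5.4713  r=-7.2913  x^+=3.4443  v^+=14.8305  a^+=7.7468

v_post = 14.8305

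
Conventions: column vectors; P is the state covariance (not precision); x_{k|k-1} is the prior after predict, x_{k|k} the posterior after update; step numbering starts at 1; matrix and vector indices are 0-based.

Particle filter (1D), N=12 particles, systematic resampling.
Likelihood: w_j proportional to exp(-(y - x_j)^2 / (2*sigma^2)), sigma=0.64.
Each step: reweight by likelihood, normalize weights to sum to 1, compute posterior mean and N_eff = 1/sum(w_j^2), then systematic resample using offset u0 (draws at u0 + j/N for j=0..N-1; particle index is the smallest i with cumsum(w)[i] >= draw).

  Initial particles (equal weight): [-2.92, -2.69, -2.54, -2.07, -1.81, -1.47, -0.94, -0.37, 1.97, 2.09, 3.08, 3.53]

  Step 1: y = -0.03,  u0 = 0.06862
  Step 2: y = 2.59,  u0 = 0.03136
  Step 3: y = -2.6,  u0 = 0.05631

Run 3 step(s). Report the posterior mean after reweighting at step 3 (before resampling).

post_mean = -0.3700

step 1: w=[0.0000, 0.0001, 0.0003, 0.0046, 0.0155, 0.0589, 0.2693, 0.6426, 0.0056, 0.0031, 0.0000, 0.0000]  mean=-0.5988  Neff=2.0441  idx=[5, 6, 6, 6, 7, 7, 7, 7, 7, 7, 7, 7]
step 2: w=[0.0000, 0.0014, 0.0014, 0.0014, 0.1245, 0.1245, 0.1245, 0.1245, 0.1245, 0.1245, 0.1245, 0.1245]  mean=-0.3723  Neff=8.0655  idx=[4, 4, 5, 6, 6, 7, 8, 8, 9, 10, 10, 11]
step 3: w=[0.0833, 0.0833, 0.0833, 0.0833, 0.0833, 0.0833, 0.0833, 0.0833, 0.0833, 0.0833, 0.0833, 0.0833]  mean=-0.3700  Neff=12.0000  idx=[0, 1, 2, 3, 4, 5, 6, 7, 8, 9, 10, 11]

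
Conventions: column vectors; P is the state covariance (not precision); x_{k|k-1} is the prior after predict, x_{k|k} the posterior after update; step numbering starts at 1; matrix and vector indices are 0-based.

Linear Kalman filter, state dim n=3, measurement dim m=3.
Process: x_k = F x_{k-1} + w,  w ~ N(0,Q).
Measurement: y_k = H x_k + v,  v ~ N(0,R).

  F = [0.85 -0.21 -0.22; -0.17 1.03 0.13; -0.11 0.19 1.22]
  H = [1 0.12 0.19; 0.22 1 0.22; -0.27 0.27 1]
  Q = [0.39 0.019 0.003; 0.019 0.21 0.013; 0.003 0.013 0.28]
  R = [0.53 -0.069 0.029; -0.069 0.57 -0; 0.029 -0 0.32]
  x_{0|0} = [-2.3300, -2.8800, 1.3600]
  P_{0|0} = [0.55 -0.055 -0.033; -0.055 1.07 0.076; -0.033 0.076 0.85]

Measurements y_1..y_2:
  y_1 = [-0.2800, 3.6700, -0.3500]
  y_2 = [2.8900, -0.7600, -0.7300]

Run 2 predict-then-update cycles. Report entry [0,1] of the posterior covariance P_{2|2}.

step 1: x^-=[-1.6749, -2.3935, 1.3683]  P^-=[0.9147 -0.3905 -0.3871; -0.3905 1.4165 0.4802; -0.3871 0.4802 1.6368]  S=[1.3053 -0.0276 -0.2388; -0.0276 2.1120 1.2170; -0.2388 1.2170 2.6520]  K=[0.5661 0.0119 -0.2333; -0.0738 0.6424 0.0636; 0.1215 -0.0730 0.7499]  nu=[1.4221, 6.1310, -1.5243]  x^+=[-0.4412, 1.3434, -0.0496]  P^+=[0.2958 -0.1085 0.0509; -0.1085 0.4227 -0.1252; 0.0509 -0.1252 0.2911]
step 2: x^-=[-0.6462, 1.4522, 0.2433]  P^-=[0.6446 -0.1831 -0.0483; -0.1831 0.6742 -0.0085; -0.0483 -0.0085 0.6649]  S=[1.1456 -0.0209 -0.0877; -0.0209 1.2185 0.3118; -0.0877 0.3118 1.1292]  K=[0.5201 0.0189 -0.2055; -0.0774 0.5039 0.0523; 0.1138 -0.0528 0.6217]  nu=[3.3157, -2.1236, -1.5398]  x^+=[1.3546, 0.0449, -0.2246]  P^+=[0.2707 -0.0952 0.0481; -0.0952 0.3360 -0.1019; 0.0481 -0.1019 0.2428]

P_post[0,1] = -0.0952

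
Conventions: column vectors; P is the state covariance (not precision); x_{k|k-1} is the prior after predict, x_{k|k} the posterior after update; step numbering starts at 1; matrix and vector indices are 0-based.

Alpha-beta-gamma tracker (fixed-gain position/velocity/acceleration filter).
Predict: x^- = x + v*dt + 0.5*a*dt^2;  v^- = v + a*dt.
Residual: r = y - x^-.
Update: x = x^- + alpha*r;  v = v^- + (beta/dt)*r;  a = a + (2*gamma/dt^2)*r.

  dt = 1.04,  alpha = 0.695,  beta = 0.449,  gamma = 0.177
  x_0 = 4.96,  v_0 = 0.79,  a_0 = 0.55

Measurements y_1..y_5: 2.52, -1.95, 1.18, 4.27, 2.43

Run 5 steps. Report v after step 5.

v_post = 2.2723

step 1: x_pred=6.0790  r=-3.5590  x^+=3.6055  v^+=-0.1745  a^+=-0.6148
step 2: x_pred=3.0915  r=-5.0415  x^+=-0.4124  v^+=-2.9905  a^+=-2.2649
step 3: x_pred=-4.7474  r=5.9274  x^+=-0.6278  v^+=-2.7870  a^+=-0.3249
step 4: x_pred=-3.7020  r=7.9720  x^+=1.8385  v^+=0.3169  a^+=2.2843
step 5: x_pred=3.4034  r=-0.9734  x^+=2.7269  v^+=2.2723  a^+=1.9657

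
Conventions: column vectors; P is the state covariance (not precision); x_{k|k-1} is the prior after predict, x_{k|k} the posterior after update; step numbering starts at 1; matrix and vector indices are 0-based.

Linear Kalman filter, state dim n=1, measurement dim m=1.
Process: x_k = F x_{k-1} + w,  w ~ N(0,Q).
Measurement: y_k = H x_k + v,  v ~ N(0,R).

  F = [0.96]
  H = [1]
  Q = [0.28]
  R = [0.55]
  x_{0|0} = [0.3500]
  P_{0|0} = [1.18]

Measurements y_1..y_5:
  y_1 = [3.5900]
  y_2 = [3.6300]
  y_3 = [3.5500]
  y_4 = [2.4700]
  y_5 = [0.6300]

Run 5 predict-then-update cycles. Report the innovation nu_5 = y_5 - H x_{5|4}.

step 1: x^-=[0.3360]  P^-=[1.3675]  S=[1.9175]  K=[0.7132]  nu=[3.2540]  x^+=[2.6566]  P^+=[0.3922]
step 2: x^-=[2.5504]  P^-=[0.6415]  S=[1.1915]  K=[0.5384]  nu=[1.0796]  x^+=[3.1316]  P^+=[0.2961]
step 3: x^-=[3.0064]  P^-=[0.5529]  S=[1.1029]  K=[0.5013]  nu=[0.5436]  x^+=[3.2789]  P^+=[0.2757]
step 4: x^-=[3.1477]  P^-=[0.5341]  S=[1.0841]  K=[0.4927]  nu=[-0.6777]  x^+=[2.8138]  P^+=[0.2710]
step 5: x^-=[2.7013]  P^-=[0.5297]  S=[1.0797]  K=[0.4906]  nu=[-2.0713]  x^+=[1.6851]  P^+=[0.2698]

innov = [-2.0713]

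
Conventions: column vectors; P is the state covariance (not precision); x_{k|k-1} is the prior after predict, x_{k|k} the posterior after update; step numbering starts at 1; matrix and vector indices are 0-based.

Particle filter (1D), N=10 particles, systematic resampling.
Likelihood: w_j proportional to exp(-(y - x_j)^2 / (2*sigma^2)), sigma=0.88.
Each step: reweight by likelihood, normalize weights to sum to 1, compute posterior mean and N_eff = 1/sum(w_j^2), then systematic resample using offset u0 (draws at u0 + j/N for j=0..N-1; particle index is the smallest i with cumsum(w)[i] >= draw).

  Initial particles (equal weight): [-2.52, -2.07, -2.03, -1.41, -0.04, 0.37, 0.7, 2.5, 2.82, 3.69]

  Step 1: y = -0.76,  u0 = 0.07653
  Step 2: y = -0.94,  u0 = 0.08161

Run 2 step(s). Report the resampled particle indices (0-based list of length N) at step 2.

step 1: w=[0.0453, 0.1105, 0.1181, 0.2548, 0.2395, 0.1468, 0.0845, 0.0004, 0.0001, 0.0000]  mean=-0.8370  Neff=5.5804  idx=[1, 2, 3, 3, 3, 4, 4, 5, 5, 6]
step 2: w=[0.0793, 0.0840, 0.1569, 0.1569, 0.1569, 0.1073, 0.1073, 0.0598, 0.0598, 0.0319]  mean=-0.9406  Neff=8.4472  idx=[1, 2, 2, 3, 4, 4, 5, 6, 7, 9]

resampled_idx = [1, 2, 2, 3, 4, 4, 5, 6, 7, 9]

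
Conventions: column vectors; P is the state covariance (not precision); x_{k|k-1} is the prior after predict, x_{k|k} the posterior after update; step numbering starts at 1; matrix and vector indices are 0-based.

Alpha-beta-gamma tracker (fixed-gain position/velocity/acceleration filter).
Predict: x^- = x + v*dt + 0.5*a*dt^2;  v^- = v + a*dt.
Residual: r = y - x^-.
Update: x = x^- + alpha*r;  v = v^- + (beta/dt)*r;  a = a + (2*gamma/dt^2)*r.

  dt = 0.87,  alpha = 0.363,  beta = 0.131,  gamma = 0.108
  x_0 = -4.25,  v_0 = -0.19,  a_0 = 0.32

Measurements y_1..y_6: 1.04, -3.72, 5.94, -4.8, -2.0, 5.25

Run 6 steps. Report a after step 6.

a_post = -2.6703

step 1: x_pred=-4.2942  r=5.3342  x^+=-2.3579  v^+=0.8916  a^+=1.8422
step 2: x_pred=-0.8850  r=-2.8350  x^+=-1.9141  v^+=2.0675  a^+=1.0332
step 3: x_pred=0.2756  r=5.6644  x^+=2.3318  v^+=3.8193  a^+=2.6497
step 4: x_pred=6.6573  r=-11.4573  x^+=2.4983  v^+=4.3993  a^+=-0.6199
step 5: x_pred=6.0911  r=-8.0911  x^+=3.1540  v^+=2.6416  a^+=-2.9289
step 6: x_pred=4.3438  r=0.9062  x^+=4.6727  v^+=0.2299  a^+=-2.6703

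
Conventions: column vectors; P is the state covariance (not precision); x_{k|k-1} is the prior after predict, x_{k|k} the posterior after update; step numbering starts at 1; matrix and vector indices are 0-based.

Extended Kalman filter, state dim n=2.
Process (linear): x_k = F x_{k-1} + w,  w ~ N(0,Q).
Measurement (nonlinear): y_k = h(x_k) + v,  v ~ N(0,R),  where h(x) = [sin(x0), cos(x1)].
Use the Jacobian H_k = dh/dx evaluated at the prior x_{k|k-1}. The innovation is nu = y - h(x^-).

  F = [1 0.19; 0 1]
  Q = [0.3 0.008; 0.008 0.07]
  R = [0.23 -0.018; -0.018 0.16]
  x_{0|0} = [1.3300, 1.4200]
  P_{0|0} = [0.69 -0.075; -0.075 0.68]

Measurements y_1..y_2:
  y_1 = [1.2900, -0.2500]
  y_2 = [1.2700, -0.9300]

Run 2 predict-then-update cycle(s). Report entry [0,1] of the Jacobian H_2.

H_jac[0,1] = 0.0000

step 1: x^-=[1.5998, 1.4200]  P^-=[0.9860 0.0622; 0.0622 0.7500]  H_jac=[-0.0290 0.0000; 0.0000 -0.9887]  S=[0.2308 -0.0162; -0.0162 0.8931]  K=[-0.1289 -0.0712; -0.0662 -0.8315]  nu=[0.2904, -0.4002]  x^+=[1.5909, 1.7335]  P^+=[0.9780 0.0092; 0.0092 0.1334]
step 2: x^-=[1.9202, 1.7335]  P^-=[1.2863 0.0425; 0.0425 0.2034]  H_jac=[-0.3424 0.0000; 0.0000 -0.9868]  S=[0.3808 -0.0036; -0.0036 0.3580]  K=[-1.1578 -0.1289; -0.0436 -0.5609]  nu=[0.3304, -0.7680]  x^+=[1.6367, 2.1499]  P^+=[0.7710 -0.0002; -0.0002 0.0902]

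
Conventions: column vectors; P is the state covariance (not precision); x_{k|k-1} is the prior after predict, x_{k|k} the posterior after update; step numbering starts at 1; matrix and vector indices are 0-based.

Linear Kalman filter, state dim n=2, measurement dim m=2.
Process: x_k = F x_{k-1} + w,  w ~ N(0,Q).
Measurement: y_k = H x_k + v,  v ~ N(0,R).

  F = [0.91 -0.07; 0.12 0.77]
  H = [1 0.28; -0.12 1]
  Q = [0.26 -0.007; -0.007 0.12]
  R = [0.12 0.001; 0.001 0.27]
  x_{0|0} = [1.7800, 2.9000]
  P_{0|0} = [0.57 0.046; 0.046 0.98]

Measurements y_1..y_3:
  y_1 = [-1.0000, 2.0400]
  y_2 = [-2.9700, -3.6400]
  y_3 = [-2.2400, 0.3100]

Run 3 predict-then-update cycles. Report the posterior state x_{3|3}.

step 1: x^-=[1.4168, 2.4466]  P^-=[0.7310 0.0343; 0.0343 0.7178]  S=[0.9264 0.1474; 0.1474 0.9901]  K=[0.8276 -0.1772; 0.1426 0.6996]  nu=[-3.1018, -0.2366]  x^+=[-1.1082, 1.8387]  P^+=[0.1086 -0.0340; -0.0340 0.1850]
step 2: x^-=[-1.1372, 1.2828]  P^-=[0.3552 -0.0286; -0.0286 0.2249]  S=[0.4768 -0.0063; -0.0063 0.5069]  K=[0.7264 -0.1315; 0.0780 0.4515]  nu=[-2.1920, -5.0592]  x^+=[-2.0641, -1.1724]  P^+=[0.0936 -0.0235; -0.0235 0.1192]
step 3: x^-=[-1.7963, -1.1505]  P^-=[0.3411 -0.0195; -0.0195 0.1876]  S=[0.4649 -0.0062; -0.0062 0.4672]  K=[0.7204 -0.1197; 0.0765 0.4076]  nu=[-0.1216, 1.2449]  x^+=[-2.0329, -0.6523]  P^+=[0.0921 -0.0206; -0.0206 0.1077]

x_post = [-2.0329, -0.6523]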